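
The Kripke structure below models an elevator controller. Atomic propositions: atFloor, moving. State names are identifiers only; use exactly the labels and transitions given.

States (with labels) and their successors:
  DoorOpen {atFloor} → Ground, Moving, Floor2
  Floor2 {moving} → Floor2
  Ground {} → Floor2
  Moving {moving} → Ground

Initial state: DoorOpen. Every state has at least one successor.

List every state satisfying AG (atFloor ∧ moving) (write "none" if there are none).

none

States satisfying atFloor ∧ moving: ∅.
States satisfying AG (atFloor ∧ moving): ∅.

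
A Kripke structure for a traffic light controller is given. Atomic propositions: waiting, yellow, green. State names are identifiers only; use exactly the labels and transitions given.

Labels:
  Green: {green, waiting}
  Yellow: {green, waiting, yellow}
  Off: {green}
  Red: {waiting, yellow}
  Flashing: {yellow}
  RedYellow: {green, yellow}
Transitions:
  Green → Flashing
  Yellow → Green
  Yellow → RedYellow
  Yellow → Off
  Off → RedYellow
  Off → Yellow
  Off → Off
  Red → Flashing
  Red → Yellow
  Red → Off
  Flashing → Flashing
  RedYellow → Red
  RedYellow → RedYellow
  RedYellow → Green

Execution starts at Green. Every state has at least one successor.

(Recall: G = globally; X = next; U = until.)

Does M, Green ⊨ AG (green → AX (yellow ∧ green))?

Violated

States satisfying green → AX (yellow ∧ green): {Red, Flashing}.
States satisfying AG (green → AX (yellow ∧ green)): {Flashing}.
Green is reachable from Green and violates green → AX (yellow ∧ green), so AG fails at Green.
Green ∉ Sat(AG (green → AX (yellow ∧ green))).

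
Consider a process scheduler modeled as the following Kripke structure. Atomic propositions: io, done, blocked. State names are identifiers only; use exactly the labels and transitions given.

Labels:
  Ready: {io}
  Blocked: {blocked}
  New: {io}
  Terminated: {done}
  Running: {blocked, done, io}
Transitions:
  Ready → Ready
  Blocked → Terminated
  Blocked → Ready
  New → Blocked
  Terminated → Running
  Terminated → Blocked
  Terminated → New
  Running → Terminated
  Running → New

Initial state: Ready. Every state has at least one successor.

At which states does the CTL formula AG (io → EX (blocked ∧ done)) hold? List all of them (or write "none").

States satisfying io → EX (blocked ∧ done): {Blocked, Terminated}.
States satisfying AG (io → EX (blocked ∧ done)): ∅.

none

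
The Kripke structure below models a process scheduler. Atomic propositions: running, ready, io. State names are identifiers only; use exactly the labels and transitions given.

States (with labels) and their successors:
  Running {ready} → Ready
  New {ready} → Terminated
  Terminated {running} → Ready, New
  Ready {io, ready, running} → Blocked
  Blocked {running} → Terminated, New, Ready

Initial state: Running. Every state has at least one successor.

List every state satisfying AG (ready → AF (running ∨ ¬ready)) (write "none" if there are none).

{Running, New, Terminated, Ready, Blocked}

States satisfying ready → AF (running ∨ ¬ready): {Running, New, Terminated, Ready, Blocked}.
States satisfying AG (ready → AF (running ∨ ¬ready)): {Running, New, Terminated, Ready, Blocked}.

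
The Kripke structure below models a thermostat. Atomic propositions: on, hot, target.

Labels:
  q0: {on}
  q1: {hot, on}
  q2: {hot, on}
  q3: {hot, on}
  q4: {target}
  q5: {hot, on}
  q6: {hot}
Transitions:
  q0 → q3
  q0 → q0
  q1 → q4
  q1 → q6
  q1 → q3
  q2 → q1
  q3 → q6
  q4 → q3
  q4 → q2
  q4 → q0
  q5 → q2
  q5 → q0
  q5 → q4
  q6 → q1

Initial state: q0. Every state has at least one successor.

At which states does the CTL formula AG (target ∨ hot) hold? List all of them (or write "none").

States satisfying target ∨ hot: {q1, q2, q3, q4, q5, q6}.
States satisfying AG (target ∨ hot): ∅.

none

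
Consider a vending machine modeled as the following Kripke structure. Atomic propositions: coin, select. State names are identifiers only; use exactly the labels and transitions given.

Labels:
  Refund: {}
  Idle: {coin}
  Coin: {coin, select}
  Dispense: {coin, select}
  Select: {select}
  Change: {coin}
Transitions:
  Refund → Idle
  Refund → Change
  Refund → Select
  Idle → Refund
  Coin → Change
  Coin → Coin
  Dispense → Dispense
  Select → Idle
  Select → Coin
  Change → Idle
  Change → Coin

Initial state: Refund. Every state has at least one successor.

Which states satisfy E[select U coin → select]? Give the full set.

States satisfying select: {Coin, Dispense, Select}.
States satisfying coin → select: {Refund, Coin, Dispense, Select}.
States satisfying E[select U coin → select]: {Refund, Coin, Dispense, Select}.

{Refund, Coin, Dispense, Select}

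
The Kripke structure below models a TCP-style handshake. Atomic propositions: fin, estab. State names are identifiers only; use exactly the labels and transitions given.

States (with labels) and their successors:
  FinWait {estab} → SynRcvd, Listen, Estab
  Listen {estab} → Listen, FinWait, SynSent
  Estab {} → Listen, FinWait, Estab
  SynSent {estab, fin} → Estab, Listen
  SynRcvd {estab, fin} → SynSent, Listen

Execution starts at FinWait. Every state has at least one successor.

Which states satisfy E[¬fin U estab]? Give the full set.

{FinWait, Listen, Estab, SynSent, SynRcvd}

States satisfying ¬fin: {FinWait, Listen, Estab}.
States satisfying estab: {FinWait, Listen, SynSent, SynRcvd}.
States satisfying E[¬fin U estab]: {FinWait, Listen, Estab, SynSent, SynRcvd}.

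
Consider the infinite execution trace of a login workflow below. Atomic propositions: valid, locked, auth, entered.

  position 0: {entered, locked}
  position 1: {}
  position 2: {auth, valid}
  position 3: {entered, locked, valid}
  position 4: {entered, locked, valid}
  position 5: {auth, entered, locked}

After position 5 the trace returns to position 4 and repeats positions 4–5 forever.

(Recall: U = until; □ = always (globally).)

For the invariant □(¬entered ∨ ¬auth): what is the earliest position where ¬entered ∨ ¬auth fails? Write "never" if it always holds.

5

Check ¬entered ∨ ¬auth at each position in order: 0 ✓, 1 ✓, 2 ✓, 3 ✓, 4 ✓.
At position 5 the labels are {auth, entered, locked}, so ¬entered ∨ ¬auth is false there. This is the first violation.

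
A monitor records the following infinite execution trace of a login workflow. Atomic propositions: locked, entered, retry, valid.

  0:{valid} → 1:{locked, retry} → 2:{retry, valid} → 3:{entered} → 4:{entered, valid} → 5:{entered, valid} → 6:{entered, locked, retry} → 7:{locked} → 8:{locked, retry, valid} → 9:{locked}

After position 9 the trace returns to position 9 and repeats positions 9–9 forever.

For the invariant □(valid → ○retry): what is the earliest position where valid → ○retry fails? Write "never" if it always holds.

Check valid → ○retry at each position in order: 0 ✓, 1 ✓.
At position 2 the labels are {retry, valid} and the next position 3 has {entered}, so valid → ○retry is false there. This is the first violation.

2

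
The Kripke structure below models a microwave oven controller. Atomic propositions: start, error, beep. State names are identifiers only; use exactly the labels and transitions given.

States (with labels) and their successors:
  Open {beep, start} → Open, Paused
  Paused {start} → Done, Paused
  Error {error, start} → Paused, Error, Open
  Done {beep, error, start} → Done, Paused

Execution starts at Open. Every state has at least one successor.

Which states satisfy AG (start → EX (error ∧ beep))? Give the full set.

States satisfying start → EX (error ∧ beep): {Paused, Done}.
States satisfying AG (start → EX (error ∧ beep)): {Paused, Done}.

{Paused, Done}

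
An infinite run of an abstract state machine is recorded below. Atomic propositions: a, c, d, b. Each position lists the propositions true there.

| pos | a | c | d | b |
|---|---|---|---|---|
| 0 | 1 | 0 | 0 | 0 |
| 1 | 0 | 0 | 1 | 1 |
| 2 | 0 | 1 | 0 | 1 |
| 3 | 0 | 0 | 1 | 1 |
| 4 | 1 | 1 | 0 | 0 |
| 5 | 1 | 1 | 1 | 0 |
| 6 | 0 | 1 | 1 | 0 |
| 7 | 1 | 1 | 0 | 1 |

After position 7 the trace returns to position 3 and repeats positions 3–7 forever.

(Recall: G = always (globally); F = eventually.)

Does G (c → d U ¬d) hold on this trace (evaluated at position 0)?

Holds

c → d U ¬d holds at every position 0..7, and those are all positions ever visited, so G (c → d U ¬d) holds.
Positions where c holds: 2, 4, 5, 6, 7.
Check d U ¬d at each: 2→ok, 4→ok, 5→ok, 6→ok, 7→ok.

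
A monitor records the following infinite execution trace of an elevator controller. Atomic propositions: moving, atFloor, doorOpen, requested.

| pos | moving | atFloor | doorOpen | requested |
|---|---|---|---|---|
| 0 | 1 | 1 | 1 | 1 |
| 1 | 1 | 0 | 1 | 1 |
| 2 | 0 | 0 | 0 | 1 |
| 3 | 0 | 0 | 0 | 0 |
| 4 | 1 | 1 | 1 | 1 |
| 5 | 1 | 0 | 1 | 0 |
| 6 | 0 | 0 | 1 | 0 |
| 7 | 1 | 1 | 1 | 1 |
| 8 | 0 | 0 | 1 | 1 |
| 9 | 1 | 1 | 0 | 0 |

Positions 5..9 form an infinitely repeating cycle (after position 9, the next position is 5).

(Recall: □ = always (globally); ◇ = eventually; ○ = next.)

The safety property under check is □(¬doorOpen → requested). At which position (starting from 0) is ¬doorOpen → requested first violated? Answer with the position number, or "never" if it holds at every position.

Check ¬doorOpen → requested at each position in order: 0 ✓, 1 ✓, 2 ✓.
At position 3 the labels are {}, so ¬doorOpen → requested is false there. This is the first violation.

3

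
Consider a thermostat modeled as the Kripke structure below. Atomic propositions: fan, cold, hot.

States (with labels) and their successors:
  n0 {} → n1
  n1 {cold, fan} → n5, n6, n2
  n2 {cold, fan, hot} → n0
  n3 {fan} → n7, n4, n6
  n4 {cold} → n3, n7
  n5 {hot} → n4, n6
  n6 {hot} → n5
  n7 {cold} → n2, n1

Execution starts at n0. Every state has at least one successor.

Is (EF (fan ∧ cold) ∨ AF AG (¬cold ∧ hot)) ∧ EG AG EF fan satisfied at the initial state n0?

Yes

States satisfying fan ∧ cold: {n1, n2}.
States satisfying EF (fan ∧ cold): {n0, n1, n2, n3, n4, n5, n6, n7}.
States satisfying AG (¬cold ∧ hot): ∅.
States satisfying AF AG (¬cold ∧ hot): ∅.
States satisfying EF (fan ∧ cold) ∨ AF AG (¬cold ∧ hot): {n0, n1, n2, n3, n4, n5, n6, n7}.
States satisfying AG EF fan: {n0, n1, n2, n3, n4, n5, n6, n7}.
States satisfying EG AG EF fan: {n0, n1, n2, n3, n4, n5, n6, n7}.
States satisfying (EF (fan ∧ cold) ∨ AF AG (¬cold ∧ hot)) ∧ EG AG EF fan: {n0, n1, n2, n3, n4, n5, n6, n7}.
n0 ∈ Sat((EF (fan ∧ cold) ∨ AF AG (¬cold ∧ hot)) ∧ EG AG EF fan).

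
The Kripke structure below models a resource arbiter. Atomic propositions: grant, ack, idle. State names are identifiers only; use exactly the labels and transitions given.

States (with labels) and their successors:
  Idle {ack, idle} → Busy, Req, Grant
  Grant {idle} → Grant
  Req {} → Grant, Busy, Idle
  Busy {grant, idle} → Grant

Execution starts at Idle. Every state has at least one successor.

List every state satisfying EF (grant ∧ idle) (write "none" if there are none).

{Idle, Req, Busy}

States satisfying grant ∧ idle: {Busy}.
States satisfying EF (grant ∧ idle): {Idle, Req, Busy}.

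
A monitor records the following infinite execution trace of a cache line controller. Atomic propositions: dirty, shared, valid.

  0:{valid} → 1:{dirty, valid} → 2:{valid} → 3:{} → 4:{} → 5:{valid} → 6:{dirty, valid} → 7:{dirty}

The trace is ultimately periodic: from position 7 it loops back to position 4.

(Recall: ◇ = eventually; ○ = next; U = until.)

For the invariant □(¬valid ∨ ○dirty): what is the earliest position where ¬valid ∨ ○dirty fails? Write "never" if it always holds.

1

Check ¬valid ∨ ○dirty at each position in order: 0 ✓.
At position 1 the labels are {dirty, valid} and the next position 2 has {valid}, so ¬valid ∨ ○dirty is false there. This is the first violation.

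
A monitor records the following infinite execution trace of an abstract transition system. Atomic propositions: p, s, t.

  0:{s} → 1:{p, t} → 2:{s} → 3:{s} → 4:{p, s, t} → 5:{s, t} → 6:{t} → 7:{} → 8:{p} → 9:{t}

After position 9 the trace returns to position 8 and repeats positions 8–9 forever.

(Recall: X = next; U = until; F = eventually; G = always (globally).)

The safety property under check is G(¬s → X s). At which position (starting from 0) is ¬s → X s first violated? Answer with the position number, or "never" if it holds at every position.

Check ¬s → X s at each position in order: 0 ✓, 1 ✓, 2 ✓, 3 ✓, 4 ✓, 5 ✓.
At position 6 the labels are {t} and the next position 7 has {}, so ¬s → X s is false there. This is the first violation.

6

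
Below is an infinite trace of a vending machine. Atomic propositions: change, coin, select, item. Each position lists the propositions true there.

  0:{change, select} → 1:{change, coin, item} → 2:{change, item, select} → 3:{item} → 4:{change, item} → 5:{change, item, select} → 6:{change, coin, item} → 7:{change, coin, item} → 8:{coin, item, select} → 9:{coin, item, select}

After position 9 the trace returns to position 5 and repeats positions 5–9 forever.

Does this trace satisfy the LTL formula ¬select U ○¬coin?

Walking from position 0: at position 0, ○¬coin has not yet held and ¬select fails, so ¬select U ○¬coin is false.

Does not hold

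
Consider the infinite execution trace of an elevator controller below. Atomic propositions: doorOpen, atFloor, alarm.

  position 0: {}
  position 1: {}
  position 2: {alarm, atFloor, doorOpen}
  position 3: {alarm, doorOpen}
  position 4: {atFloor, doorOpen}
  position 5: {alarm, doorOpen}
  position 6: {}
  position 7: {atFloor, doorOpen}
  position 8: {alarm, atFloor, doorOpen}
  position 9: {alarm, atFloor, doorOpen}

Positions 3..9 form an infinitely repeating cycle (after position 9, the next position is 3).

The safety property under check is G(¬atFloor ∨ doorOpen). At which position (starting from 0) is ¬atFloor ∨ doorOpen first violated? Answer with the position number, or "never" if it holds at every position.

never

¬atFloor ∨ doorOpen holds at every position 0..9, and those are all the positions the trace ever visits, so the invariant G(¬atFloor ∨ doorOpen) is never violated.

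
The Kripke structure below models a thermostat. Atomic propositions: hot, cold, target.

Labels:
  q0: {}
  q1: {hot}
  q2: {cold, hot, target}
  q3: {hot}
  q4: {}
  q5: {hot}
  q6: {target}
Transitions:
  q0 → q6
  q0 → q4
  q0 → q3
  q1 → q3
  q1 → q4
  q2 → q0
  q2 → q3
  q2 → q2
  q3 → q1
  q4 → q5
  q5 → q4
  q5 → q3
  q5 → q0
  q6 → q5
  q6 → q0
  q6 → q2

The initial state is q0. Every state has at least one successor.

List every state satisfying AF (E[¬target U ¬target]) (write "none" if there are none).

States satisfying E[¬target U ¬target]: {q0, q1, q3, q4, q5}.
States satisfying AF (E[¬target U ¬target]): {q0, q1, q3, q4, q5}.

{q0, q1, q3, q4, q5}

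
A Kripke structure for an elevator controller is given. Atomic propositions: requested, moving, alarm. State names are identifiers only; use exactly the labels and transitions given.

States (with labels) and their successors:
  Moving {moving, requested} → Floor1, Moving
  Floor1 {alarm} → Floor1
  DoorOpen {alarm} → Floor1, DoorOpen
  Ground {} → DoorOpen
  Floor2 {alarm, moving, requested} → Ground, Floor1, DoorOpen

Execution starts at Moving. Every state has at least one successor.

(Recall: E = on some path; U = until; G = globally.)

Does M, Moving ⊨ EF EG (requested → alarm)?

Yes

States satisfying EG (requested → alarm): {Floor1, DoorOpen, Ground, Floor2}.
States satisfying EF EG (requested → alarm): {Moving, Floor1, DoorOpen, Ground, Floor2}.
Some path from Moving reaches a state where EG (requested → alarm) holds.
Moving ∈ Sat(EF EG (requested → alarm)).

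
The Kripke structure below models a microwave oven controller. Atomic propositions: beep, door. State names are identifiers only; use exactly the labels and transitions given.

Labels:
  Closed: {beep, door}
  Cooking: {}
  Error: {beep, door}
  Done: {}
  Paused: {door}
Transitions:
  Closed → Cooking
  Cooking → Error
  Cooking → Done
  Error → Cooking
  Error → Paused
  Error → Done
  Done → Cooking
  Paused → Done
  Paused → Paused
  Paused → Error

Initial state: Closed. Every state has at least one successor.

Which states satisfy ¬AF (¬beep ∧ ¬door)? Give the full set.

{Error, Paused}

States satisfying ¬beep ∧ ¬door: {Cooking, Done}.
States satisfying AF (¬beep ∧ ¬door): {Closed, Cooking, Done}.
States satisfying ¬AF (¬beep ∧ ¬door): {Error, Paused}.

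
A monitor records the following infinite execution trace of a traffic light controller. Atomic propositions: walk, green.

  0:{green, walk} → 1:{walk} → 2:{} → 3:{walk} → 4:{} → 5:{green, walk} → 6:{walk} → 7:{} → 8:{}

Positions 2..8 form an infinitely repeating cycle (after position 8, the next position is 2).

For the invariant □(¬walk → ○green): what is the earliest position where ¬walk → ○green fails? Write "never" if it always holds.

Check ¬walk → ○green at each position in order: 0 ✓, 1 ✓.
At position 2 the labels are {} and the next position 3 has {walk}, so ¬walk → ○green is false there. This is the first violation.

2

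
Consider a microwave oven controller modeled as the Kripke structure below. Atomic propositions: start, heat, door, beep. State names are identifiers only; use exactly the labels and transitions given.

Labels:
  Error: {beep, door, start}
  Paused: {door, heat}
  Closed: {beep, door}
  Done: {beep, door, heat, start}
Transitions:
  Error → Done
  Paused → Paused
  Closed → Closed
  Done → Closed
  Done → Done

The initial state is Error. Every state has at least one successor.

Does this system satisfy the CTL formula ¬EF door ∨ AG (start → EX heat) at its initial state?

States satisfying door: {Error, Paused, Closed, Done}.
States satisfying EF door: {Error, Paused, Closed, Done}.
States satisfying ¬EF door: ∅.
States satisfying start → EX heat: {Error, Paused, Closed, Done}.
States satisfying AG (start → EX heat): {Error, Paused, Closed, Done}.
States satisfying ¬EF door ∨ AG (start → EX heat): {Error, Paused, Closed, Done}.
Error ∈ Sat(¬EF door ∨ AG (start → EX heat)).

Satisfied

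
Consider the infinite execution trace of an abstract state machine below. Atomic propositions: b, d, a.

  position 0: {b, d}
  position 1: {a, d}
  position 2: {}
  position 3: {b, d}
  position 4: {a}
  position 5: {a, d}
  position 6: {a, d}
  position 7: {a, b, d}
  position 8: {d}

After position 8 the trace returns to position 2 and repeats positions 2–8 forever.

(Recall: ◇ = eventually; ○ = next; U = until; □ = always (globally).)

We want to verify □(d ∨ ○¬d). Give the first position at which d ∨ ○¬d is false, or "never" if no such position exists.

2

Check d ∨ ○¬d at each position in order: 0 ✓, 1 ✓.
At position 2 the labels are {} and the next position 3 has {b, d}, so d ∨ ○¬d is false there. This is the first violation.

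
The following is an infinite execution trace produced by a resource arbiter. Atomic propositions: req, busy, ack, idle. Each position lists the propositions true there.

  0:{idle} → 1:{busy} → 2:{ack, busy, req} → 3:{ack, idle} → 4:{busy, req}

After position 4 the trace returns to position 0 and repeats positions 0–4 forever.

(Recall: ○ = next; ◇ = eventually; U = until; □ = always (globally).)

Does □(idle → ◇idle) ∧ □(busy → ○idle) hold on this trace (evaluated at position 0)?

Does not hold

idle → ◇idle holds at every position 0..4, and those are all positions ever visited, so □(idle → ◇idle) holds.
Positions where idle holds: 0, 3.
Check ◇idle at each: 0→ok, 3→ok.
busy → ○idle must hold at every position from 0 onward. It fails at position 1, so □(busy → ○idle) is false.
Positions where busy holds: 1, 2, 4.
Check ○idle at each: 1→fails, 2→ok, 4→ok.
At position 0: □(idle → ◇idle) is true; □(busy → ○idle) is false; so □(idle → ◇idle) ∧ □(busy → ○idle) is false.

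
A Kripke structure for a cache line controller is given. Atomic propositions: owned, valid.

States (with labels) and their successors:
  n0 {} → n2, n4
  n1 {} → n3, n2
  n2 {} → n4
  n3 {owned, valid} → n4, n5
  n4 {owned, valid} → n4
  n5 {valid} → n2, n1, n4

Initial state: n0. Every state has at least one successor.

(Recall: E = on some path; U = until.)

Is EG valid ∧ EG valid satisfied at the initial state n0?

Does not hold

States satisfying valid: {n3, n4, n5}.
States satisfying EG valid: {n3, n4, n5}.
States satisfying EG valid ∧ EG valid: {n3, n4, n5}.
n0 ∉ Sat(EG valid ∧ EG valid).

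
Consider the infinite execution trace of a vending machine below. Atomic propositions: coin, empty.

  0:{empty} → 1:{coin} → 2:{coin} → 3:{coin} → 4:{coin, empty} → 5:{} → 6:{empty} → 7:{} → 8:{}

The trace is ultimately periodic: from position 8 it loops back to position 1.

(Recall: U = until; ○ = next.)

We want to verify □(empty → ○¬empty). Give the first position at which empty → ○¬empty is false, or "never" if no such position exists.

empty → ○¬empty holds at every position 0..8, and those are all the positions the trace ever visits, so the invariant □(empty → ○¬empty) is never violated.

never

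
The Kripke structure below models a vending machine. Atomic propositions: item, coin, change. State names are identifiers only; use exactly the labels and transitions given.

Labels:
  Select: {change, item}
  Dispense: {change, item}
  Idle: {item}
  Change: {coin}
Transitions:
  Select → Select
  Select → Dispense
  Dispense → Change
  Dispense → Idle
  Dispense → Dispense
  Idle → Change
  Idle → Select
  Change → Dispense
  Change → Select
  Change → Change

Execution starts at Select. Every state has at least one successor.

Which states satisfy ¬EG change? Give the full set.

{Idle, Change}

States satisfying change: {Select, Dispense}.
States satisfying EG change: {Select, Dispense}.
States satisfying ¬EG change: {Idle, Change}.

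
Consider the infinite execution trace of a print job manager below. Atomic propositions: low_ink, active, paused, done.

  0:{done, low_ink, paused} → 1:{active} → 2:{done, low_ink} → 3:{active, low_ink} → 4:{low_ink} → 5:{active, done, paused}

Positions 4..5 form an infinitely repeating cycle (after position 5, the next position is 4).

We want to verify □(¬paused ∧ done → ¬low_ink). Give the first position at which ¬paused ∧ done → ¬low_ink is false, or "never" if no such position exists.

2

Check ¬paused ∧ done → ¬low_ink at each position in order: 0 ✓, 1 ✓.
At position 2 the labels are {done, low_ink}, so ¬paused ∧ done → ¬low_ink is false there. This is the first violation.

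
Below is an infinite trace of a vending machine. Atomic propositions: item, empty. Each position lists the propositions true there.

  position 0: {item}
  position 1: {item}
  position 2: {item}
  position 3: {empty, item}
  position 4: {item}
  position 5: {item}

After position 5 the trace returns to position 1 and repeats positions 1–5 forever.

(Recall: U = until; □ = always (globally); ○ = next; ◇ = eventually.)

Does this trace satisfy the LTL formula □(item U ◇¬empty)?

Yes

item U ◇¬empty holds at every position 0..5, and those are all positions ever visited, so □(item U ◇¬empty) holds.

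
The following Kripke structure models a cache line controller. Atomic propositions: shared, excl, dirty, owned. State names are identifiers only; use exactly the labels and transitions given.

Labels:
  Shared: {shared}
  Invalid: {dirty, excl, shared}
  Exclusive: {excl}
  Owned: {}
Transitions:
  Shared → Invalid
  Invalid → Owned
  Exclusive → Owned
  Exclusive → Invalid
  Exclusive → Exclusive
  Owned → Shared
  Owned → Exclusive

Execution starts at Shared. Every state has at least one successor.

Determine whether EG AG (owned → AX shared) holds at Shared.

Satisfied

States satisfying AG (owned → AX shared): {Shared, Invalid, Exclusive, Owned}.
States satisfying EG AG (owned → AX shared): {Shared, Invalid, Exclusive, Owned}.
Shared ∈ Sat(EG AG (owned → AX shared)).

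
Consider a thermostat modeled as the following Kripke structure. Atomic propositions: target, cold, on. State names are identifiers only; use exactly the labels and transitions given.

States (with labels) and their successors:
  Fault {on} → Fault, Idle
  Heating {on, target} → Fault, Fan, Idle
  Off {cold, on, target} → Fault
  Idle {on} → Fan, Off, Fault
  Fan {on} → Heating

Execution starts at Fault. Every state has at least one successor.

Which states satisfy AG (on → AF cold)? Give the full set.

none

States satisfying on → AF cold: {Off}.
States satisfying AG (on → AF cold): ∅.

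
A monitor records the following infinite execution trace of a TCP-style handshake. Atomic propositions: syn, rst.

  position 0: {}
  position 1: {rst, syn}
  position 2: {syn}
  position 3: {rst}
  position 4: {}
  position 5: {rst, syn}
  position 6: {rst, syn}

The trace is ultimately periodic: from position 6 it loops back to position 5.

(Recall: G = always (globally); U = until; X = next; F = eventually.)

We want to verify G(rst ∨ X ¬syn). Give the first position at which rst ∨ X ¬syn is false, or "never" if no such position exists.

0

At position 0 the labels are {} and the next position 1 has {rst, syn}, so rst ∨ X ¬syn is false there. This is the first violation.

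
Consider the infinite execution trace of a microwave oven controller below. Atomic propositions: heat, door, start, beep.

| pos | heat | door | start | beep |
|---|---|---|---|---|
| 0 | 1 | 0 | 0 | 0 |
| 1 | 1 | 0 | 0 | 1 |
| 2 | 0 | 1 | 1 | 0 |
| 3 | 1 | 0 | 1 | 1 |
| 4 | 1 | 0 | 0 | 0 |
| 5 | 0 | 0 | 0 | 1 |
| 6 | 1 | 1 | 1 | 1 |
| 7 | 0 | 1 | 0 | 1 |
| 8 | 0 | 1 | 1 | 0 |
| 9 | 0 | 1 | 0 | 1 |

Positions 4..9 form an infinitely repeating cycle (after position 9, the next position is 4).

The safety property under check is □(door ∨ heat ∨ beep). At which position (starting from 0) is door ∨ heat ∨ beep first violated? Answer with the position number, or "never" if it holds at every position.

never

door ∨ heat ∨ beep holds at every position 0..9, and those are all the positions the trace ever visits, so the invariant □(door ∨ heat ∨ beep) is never violated.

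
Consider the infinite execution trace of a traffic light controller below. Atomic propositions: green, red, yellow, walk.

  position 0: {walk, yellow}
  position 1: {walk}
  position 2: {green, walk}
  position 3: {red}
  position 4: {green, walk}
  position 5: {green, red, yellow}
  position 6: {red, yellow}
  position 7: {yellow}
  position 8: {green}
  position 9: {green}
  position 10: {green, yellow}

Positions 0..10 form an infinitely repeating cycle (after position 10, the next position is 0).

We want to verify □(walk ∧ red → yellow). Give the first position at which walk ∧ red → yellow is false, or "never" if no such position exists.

never

walk ∧ red → yellow holds at every position 0..10, and those are all the positions the trace ever visits, so the invariant □(walk ∧ red → yellow) is never violated.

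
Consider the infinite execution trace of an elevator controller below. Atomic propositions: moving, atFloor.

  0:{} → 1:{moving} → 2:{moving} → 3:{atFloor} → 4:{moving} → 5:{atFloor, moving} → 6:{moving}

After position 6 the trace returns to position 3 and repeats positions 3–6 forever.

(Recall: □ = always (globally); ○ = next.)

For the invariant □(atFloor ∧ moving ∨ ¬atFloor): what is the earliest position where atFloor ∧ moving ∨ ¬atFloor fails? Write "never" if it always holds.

Check atFloor ∧ moving ∨ ¬atFloor at each position in order: 0 ✓, 1 ✓, 2 ✓.
At position 3 the labels are {atFloor}, so atFloor ∧ moving ∨ ¬atFloor is false there. This is the first violation.

3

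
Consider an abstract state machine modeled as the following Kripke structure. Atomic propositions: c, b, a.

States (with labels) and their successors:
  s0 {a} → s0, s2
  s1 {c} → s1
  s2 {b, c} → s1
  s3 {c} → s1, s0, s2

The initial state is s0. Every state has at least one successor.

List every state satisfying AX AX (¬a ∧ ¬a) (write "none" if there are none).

{s1, s2}

States satisfying AX (¬a ∧ ¬a): {s1, s2}.
States satisfying AX AX (¬a ∧ ¬a): {s1, s2}.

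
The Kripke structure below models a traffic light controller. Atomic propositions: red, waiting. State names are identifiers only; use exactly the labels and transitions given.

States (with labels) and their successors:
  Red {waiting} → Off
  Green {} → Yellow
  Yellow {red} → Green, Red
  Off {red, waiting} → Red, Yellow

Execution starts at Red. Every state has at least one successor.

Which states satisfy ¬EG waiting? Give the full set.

States satisfying waiting: {Red, Off}.
States satisfying EG waiting: {Red, Off}.
States satisfying ¬EG waiting: {Green, Yellow}.

{Green, Yellow}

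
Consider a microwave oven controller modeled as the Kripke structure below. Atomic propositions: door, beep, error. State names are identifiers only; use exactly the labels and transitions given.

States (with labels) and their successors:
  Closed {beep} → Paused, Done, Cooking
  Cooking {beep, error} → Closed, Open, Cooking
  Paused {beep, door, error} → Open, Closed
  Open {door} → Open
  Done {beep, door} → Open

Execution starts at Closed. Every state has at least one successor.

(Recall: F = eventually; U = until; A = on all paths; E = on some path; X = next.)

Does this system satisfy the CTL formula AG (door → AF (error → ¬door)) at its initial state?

Holds

States satisfying door → AF (error → ¬door): {Closed, Cooking, Paused, Open, Done}.
States satisfying AG (door → AF (error → ¬door)): {Closed, Cooking, Paused, Open, Done}.
Every state reachable from Closed satisfies door → AF (error → ¬door).
Closed ∈ Sat(AG (door → AF (error → ¬door))).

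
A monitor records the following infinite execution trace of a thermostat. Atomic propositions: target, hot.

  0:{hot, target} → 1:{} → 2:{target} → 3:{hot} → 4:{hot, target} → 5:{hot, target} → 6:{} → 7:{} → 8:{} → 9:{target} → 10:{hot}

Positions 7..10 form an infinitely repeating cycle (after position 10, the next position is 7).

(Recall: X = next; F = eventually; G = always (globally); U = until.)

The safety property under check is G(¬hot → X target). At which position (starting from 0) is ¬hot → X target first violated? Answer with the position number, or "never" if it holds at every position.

2

Check ¬hot → X target at each position in order: 0 ✓, 1 ✓.
At position 2 the labels are {target} and the next position 3 has {hot}, so ¬hot → X target is false there. This is the first violation.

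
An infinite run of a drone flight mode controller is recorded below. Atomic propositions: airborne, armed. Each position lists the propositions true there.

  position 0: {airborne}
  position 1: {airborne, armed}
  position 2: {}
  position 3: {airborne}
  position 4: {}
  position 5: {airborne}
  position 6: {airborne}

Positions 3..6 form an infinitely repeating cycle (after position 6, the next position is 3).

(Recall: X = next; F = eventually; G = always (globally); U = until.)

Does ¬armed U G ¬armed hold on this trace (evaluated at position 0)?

No

Walking from position 0: at position 1, G ¬armed has not yet held and ¬armed fails, so ¬armed U G ¬armed is false.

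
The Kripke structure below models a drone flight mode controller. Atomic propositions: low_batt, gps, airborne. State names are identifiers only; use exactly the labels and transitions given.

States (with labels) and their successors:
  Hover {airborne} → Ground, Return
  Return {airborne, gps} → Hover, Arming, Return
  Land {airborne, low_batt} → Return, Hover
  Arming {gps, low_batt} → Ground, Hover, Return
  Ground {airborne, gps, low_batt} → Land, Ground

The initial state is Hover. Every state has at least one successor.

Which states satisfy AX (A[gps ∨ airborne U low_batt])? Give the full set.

States satisfying A[gps ∨ airborne U low_batt]: {Land, Arming, Ground}.
States satisfying AX (A[gps ∨ airborne U low_batt]): {Ground}.

{Ground}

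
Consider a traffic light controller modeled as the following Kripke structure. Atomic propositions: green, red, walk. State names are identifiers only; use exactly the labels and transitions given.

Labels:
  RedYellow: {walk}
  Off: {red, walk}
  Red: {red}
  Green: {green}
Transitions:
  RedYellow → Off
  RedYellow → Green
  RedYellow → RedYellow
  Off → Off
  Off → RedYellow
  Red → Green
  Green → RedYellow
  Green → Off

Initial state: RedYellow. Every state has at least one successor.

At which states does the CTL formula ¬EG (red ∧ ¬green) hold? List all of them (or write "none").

{RedYellow, Red, Green}

States satisfying red ∧ ¬green: {Off, Red}.
States satisfying EG (red ∧ ¬green): {Off}.
States satisfying ¬EG (red ∧ ¬green): {RedYellow, Red, Green}.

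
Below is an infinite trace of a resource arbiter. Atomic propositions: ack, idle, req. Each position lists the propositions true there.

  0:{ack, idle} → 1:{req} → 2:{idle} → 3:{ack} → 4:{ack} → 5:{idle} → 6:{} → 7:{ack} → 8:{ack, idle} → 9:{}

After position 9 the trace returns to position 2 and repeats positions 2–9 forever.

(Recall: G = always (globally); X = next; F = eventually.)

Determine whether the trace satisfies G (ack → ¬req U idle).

ack → ¬req U idle holds at every position 0..9, and those are all positions ever visited, so G (ack → ¬req U idle) holds.
Positions where ack holds: 0, 3, 4, 7, 8.
Check ¬req U idle at each: 0→ok, 3→ok, 4→ok, 7→ok, 8→ok.

Holds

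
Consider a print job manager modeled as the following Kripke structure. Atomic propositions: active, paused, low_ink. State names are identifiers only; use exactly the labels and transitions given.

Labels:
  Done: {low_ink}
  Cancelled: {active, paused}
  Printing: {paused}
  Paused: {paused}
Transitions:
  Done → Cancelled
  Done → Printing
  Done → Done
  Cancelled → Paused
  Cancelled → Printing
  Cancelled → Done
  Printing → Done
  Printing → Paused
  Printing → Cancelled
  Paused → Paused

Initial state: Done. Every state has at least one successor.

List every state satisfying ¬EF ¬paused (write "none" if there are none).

States satisfying ¬paused: {Done}.
States satisfying EF ¬paused: {Done, Cancelled, Printing}.
States satisfying ¬EF ¬paused: {Paused}.

{Paused}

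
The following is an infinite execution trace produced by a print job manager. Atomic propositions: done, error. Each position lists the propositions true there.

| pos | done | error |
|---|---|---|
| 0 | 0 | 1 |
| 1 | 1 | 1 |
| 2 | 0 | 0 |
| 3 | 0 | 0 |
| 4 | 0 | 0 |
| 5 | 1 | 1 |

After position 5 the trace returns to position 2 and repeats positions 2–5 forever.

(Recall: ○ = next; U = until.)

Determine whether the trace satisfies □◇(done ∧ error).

◇(done ∧ error) holds at every position 0..5, and those are all positions ever visited, so □◇(done ∧ error) holds.

Satisfied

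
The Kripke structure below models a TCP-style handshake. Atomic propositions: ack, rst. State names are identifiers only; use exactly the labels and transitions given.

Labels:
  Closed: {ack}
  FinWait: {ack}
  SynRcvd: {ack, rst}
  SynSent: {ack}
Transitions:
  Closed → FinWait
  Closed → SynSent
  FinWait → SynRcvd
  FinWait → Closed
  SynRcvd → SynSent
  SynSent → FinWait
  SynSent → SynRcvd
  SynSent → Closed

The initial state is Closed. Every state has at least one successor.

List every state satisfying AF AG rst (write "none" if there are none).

States satisfying AG rst: ∅.
States satisfying AF AG rst: ∅.

none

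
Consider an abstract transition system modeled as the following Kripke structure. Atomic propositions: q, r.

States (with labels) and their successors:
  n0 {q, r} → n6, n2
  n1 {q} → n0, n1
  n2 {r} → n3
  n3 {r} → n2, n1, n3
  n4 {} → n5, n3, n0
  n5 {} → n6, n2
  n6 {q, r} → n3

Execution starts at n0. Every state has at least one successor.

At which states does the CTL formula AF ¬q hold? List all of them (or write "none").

States satisfying ¬q: {n2, n3, n4, n5}.
States satisfying AF ¬q: {n0, n2, n3, n4, n5, n6}.

{n0, n2, n3, n4, n5, n6}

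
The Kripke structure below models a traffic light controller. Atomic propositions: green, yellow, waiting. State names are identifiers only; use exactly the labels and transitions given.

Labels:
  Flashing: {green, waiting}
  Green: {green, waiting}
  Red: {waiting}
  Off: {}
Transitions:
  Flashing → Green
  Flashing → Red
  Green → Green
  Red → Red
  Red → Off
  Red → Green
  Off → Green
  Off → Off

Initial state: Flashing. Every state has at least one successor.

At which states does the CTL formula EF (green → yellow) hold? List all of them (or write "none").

States satisfying green → yellow: {Red, Off}.
States satisfying EF (green → yellow): {Flashing, Red, Off}.

{Flashing, Red, Off}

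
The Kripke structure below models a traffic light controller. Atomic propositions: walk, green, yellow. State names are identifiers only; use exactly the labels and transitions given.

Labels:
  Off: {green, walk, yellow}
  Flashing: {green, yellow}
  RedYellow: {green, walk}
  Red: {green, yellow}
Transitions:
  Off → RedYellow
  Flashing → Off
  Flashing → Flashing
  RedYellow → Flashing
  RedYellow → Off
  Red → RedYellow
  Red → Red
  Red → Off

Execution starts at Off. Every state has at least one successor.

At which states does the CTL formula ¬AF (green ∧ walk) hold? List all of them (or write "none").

States satisfying green ∧ walk: {Off, RedYellow}.
States satisfying AF (green ∧ walk): {Off, RedYellow}.
States satisfying ¬AF (green ∧ walk): {Flashing, Red}.

{Flashing, Red}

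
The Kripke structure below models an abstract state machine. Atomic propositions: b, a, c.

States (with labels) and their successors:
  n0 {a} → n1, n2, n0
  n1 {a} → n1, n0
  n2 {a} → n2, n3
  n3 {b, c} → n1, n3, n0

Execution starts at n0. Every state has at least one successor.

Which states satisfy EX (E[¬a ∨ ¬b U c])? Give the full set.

States satisfying E[¬a ∨ ¬b U c]: {n0, n1, n2, n3}.
States satisfying EX (E[¬a ∨ ¬b U c]): {n0, n1, n2, n3}.

{n0, n1, n2, n3}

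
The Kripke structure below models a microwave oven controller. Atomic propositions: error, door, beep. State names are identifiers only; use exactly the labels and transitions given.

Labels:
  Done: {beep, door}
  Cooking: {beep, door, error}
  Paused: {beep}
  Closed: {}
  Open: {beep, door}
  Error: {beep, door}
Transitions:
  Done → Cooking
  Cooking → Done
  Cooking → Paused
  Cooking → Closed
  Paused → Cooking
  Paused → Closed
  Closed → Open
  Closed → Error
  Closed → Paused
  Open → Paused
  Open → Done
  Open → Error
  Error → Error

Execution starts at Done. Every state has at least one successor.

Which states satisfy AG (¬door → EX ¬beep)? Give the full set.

{Error}

States satisfying ¬door → EX ¬beep: {Done, Cooking, Paused, Open, Error}.
States satisfying AG (¬door → EX ¬beep): {Error}.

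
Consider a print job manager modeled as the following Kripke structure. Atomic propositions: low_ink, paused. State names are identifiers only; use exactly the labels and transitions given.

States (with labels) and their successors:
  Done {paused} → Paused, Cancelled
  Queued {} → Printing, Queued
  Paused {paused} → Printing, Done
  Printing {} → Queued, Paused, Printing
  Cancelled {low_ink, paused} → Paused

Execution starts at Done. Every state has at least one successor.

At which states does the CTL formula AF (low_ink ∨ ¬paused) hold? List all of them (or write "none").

{Queued, Printing, Cancelled}

States satisfying low_ink ∨ ¬paused: {Queued, Printing, Cancelled}.
States satisfying AF (low_ink ∨ ¬paused): {Queued, Printing, Cancelled}.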